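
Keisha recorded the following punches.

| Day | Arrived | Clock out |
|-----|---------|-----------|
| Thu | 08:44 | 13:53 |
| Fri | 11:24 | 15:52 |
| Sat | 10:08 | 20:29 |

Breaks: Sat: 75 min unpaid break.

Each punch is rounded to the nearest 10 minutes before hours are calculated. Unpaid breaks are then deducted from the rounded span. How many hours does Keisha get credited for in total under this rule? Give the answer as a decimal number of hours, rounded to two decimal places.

Thu: in 08:44→08:40, out 13:53→13:50; 5 h 10 min
Fri: in 11:24→11:20, out 15:52→15:50; 4 h 30 min
Sat: in 10:08→10:10, out 20:29→20:30; 10 h 20 min − 75 min = 9 h 5 min
Total credited: 18 h 45 min.

18.75 hours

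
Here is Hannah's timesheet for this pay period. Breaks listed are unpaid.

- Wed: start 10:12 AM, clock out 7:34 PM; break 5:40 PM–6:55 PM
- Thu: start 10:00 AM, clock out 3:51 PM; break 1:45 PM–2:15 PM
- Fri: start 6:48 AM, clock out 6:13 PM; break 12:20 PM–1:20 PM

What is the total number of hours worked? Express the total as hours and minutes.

Wed: 10:12 AM–7:34 PM = 9 h 22 min; less 75 min break → 8 h 7 min
Thu: 10:00 AM–3:51 PM = 5 h 51 min; less 30 min break → 5 h 21 min
Fri: 6:48 AM–6:13 PM = 11 h 25 min; less 60 min break → 10 h 25 min
Total: 8 h 7 min + 5 h 21 min + 10 h 25 min = 23 h 53 min.

23 h 53 min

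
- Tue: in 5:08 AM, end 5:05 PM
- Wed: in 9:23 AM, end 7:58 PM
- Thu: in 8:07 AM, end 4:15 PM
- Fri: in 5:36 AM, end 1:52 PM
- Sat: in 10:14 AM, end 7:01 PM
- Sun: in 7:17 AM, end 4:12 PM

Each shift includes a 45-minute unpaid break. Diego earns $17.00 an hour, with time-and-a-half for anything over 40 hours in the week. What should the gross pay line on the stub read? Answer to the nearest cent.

$989.40

Tue: 5:08 AM–5:05 PM = 11 h 57 min; less 45 min break → 11 h 12 min
Wed: 9:23 AM–7:58 PM = 10 h 35 min; less 45 min break → 9 h 50 min
Thu: 8:07 AM–4:15 PM = 8 h 8 min; less 45 min break → 7 h 23 min
Fri: 5:36 AM–1:52 PM = 8 h 16 min; less 45 min break → 7 h 31 min
Sat: 10:14 AM–7:01 PM = 8 h 47 min; less 45 min break → 8 h 2 min
Sun: 7:17 AM–4:12 PM = 8 h 55 min; less 45 min break → 8 h 10 min
Total worked: 52 h 8 min = 3128 min.
Regular 40 h 0 min = 2400 min at $17.00/h; overtime 12 h 8 min = 728 min at $25.50/h.
Pay = (2400 × $17.00 + 728 × $25.50) ÷ 60 = $989.40.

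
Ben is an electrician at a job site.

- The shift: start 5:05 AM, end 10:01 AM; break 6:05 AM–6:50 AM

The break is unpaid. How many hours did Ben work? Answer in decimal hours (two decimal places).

4.18 hours

The shift: 5:05 AM–10:01 AM = 4 h 56 min; less 45 min break → 4 h 11 min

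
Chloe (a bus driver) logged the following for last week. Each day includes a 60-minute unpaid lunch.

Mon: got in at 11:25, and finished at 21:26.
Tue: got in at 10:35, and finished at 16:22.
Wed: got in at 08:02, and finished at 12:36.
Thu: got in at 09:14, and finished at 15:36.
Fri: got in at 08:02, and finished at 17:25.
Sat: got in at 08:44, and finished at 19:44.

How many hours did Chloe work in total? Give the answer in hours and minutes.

41 h 7 min

Mon: 11:25–21:26 = 10 h 1 min; less 60 min break → 9 h 1 min
Tue: 10:35–16:22 = 5 h 47 min; less 60 min break → 4 h 47 min
Wed: 08:02–12:36 = 4 h 34 min; less 60 min break → 3 h 34 min
Thu: 09:14–15:36 = 6 h 22 min; less 60 min break → 5 h 22 min
Fri: 08:02–17:25 = 9 h 23 min; less 60 min break → 8 h 23 min
Sat: 08:44–19:44 = 11 h 0 min; less 60 min break → 10 h 0 min
Total: 9 h 1 min + 4 h 47 min + 3 h 34 min + 5 h 22 min + 8 h 23 min + 10 h 0 min = 41 h 7 min.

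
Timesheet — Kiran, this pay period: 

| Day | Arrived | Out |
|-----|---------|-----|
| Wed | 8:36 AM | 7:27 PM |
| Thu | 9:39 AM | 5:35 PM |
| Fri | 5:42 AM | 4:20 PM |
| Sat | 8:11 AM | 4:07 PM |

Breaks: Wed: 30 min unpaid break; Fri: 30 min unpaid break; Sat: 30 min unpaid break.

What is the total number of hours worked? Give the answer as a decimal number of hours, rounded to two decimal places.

Wed: 8:36 AM–7:27 PM = 10 h 51 min; less 30 min break → 10 h 21 min
Thu: 9:39 AM–5:35 PM = 7 h 56 min
Fri: 5:42 AM–4:20 PM = 10 h 38 min; less 30 min break → 10 h 8 min
Sat: 8:11 AM–4:07 PM = 7 h 56 min; less 30 min break → 7 h 26 min
Total: 10 h 21 min + 7 h 56 min + 10 h 8 min + 7 h 26 min = 35 h 51 min.

35.85 hours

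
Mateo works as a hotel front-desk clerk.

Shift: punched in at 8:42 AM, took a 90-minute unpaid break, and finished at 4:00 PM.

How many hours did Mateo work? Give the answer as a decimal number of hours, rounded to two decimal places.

Shift: 8:42 AM–4:00 PM = 7 h 18 min; less 90 min break → 5 h 48 min

5.80 hours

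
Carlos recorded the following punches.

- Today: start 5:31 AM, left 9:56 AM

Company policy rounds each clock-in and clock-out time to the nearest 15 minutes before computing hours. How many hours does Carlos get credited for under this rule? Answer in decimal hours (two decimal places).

Today: in 5:31 AM→5:30 AM, out 9:56 AM→10:00 AM; 4 h 30 min

4.50 hours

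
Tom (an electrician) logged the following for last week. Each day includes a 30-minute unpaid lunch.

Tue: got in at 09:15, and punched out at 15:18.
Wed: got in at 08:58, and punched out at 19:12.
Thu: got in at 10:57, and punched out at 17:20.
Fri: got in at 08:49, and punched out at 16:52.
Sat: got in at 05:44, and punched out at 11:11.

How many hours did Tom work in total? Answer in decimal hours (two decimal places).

33.67 hours

Tue: 09:15–15:18 = 6 h 3 min; less 30 min break → 5 h 33 min
Wed: 08:58–19:12 = 10 h 14 min; less 30 min break → 9 h 44 min
Thu: 10:57–17:20 = 6 h 23 min; less 30 min break → 5 h 53 min
Fri: 08:49–16:52 = 8 h 3 min; less 30 min break → 7 h 33 min
Sat: 05:44–11:11 = 5 h 27 min; less 30 min break → 4 h 57 min
Total: 5 h 33 min + 9 h 44 min + 5 h 53 min + 7 h 33 min + 4 h 57 min = 33 h 40 min.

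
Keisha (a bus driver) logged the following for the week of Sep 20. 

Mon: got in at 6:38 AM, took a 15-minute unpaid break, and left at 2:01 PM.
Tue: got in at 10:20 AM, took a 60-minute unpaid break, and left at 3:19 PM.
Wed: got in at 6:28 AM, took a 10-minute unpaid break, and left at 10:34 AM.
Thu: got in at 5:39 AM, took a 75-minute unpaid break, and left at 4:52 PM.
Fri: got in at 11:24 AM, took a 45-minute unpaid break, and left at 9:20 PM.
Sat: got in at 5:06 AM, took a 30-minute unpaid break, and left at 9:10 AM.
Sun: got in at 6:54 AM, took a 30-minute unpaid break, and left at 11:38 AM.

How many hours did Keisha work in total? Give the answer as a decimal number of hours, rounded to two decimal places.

42.00 hours

Mon: 6:38 AM–2:01 PM = 7 h 23 min; less 15 min break → 7 h 8 min
Tue: 10:20 AM–3:19 PM = 4 h 59 min; less 60 min break → 3 h 59 min
Wed: 6:28 AM–10:34 AM = 4 h 6 min; less 10 min break → 3 h 56 min
Thu: 5:39 AM–4:52 PM = 11 h 13 min; less 75 min break → 9 h 58 min
Fri: 11:24 AM–9:20 PM = 9 h 56 min; less 45 min break → 9 h 11 min
Sat: 5:06 AM–9:10 AM = 4 h 4 min; less 30 min break → 3 h 34 min
Sun: 6:54 AM–11:38 AM = 4 h 44 min; less 30 min break → 4 h 14 min
Total: 7 h 8 min + 3 h 59 min + 3 h 56 min + 9 h 58 min + 9 h 11 min + 3 h 34 min + 4 h 14 min = 42 h 0 min.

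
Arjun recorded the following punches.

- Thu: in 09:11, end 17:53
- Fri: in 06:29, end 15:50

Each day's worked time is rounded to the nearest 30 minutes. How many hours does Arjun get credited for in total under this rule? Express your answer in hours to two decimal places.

Thu: 09:11–17:53 = 8 h 42 min → rounds to 8 h 30 min
Fri: 06:29–15:50 = 9 h 21 min → rounds to 9 h 30 min
Total credited: 18 h 0 min.

18.00 hours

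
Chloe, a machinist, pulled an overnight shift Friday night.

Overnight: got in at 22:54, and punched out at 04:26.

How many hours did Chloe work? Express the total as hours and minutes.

Overnight: 22:54 → midnight = 1 h 6 min; midnight → 04:26 = 4 h 26 min; span 5 h 32 min

5 h 32 min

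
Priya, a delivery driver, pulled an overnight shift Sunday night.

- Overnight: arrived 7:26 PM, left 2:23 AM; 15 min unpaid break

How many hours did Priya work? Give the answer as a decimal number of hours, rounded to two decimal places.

Overnight: 7:26 PM → midnight = 4 h 34 min; midnight → 2:23 AM = 2 h 23 min; span 6 h 57 min; less 15 min break → 6 h 42 min

6.70 hours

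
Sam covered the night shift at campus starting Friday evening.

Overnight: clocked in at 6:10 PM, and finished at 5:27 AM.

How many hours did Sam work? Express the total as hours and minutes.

11 h 17 min

Overnight: 6:10 PM → midnight = 5 h 50 min; midnight → 5:27 AM = 5 h 27 min; span 11 h 17 min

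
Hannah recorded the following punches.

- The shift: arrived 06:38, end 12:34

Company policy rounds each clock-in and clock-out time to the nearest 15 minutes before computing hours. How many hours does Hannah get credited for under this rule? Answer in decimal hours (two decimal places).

The shift: in 06:38→06:45, out 12:34→12:30; 5 h 45 min

5.75 hours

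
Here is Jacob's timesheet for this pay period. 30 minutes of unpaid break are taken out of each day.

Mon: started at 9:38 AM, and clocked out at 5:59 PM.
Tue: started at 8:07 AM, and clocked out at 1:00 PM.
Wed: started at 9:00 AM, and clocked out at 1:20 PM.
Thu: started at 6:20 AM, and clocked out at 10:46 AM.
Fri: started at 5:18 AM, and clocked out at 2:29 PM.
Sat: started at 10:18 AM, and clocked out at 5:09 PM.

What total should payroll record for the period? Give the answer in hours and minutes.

35 h 2 min

Mon: 9:38 AM–5:59 PM = 8 h 21 min; less 30 min break → 7 h 51 min
Tue: 8:07 AM–1:00 PM = 4 h 53 min; less 30 min break → 4 h 23 min
Wed: 9:00 AM–1:20 PM = 4 h 20 min; less 30 min break → 3 h 50 min
Thu: 6:20 AM–10:46 AM = 4 h 26 min; less 30 min break → 3 h 56 min
Fri: 5:18 AM–2:29 PM = 9 h 11 min; less 30 min break → 8 h 41 min
Sat: 10:18 AM–5:09 PM = 6 h 51 min; less 30 min break → 6 h 21 min
Total: 7 h 51 min + 4 h 23 min + 3 h 50 min + 3 h 56 min + 8 h 41 min + 6 h 21 min = 35 h 2 min.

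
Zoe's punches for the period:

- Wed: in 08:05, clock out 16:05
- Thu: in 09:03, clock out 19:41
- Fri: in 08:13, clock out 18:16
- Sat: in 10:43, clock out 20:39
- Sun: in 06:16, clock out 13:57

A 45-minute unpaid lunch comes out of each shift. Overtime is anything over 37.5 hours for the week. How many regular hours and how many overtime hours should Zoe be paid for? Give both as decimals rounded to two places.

Regular 37.50 hours, overtime 5.05 hours

Wed: 08:05–16:05 = 8 h 0 min; less 45 min break → 7 h 15 min
Thu: 09:03–19:41 = 10 h 38 min; less 45 min break → 9 h 53 min
Fri: 08:13–18:16 = 10 h 3 min; less 45 min break → 9 h 18 min
Sat: 10:43–20:39 = 9 h 56 min; less 45 min break → 9 h 11 min
Sun: 06:16–13:57 = 7 h 41 min; less 45 min break → 6 h 56 min
Total worked: 42 h 33 min = 42.55 h.
Threshold 37.5 h → overtime 5 h 3 min, regular 37 h 30 min.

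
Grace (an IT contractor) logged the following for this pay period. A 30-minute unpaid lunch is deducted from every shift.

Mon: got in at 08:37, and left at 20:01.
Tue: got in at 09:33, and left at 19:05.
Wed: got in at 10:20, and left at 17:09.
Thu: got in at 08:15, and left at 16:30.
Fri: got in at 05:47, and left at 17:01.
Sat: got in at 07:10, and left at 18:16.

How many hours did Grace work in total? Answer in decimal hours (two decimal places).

55.33 hours

Mon: 08:37–20:01 = 11 h 24 min; less 30 min break → 10 h 54 min
Tue: 09:33–19:05 = 9 h 32 min; less 30 min break → 9 h 2 min
Wed: 10:20–17:09 = 6 h 49 min; less 30 min break → 6 h 19 min
Thu: 08:15–16:30 = 8 h 15 min; less 30 min break → 7 h 45 min
Fri: 05:47–17:01 = 11 h 14 min; less 30 min break → 10 h 44 min
Sat: 07:10–18:16 = 11 h 6 min; less 30 min break → 10 h 36 min
Total: 10 h 54 min + 9 h 2 min + 6 h 19 min + 7 h 45 min + 10 h 44 min + 10 h 36 min = 55 h 20 min.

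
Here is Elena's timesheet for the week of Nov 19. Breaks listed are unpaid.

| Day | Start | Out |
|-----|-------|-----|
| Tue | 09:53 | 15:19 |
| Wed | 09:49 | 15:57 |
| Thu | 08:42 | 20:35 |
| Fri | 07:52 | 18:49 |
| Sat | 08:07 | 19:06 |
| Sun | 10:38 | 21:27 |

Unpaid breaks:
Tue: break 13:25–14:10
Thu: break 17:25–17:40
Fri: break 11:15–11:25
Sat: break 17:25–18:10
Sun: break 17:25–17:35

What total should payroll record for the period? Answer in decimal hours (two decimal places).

54.12 hours

Tue: 09:53–15:19 = 5 h 26 min; less 45 min break → 4 h 41 min
Wed: 09:49–15:57 = 6 h 8 min
Thu: 08:42–20:35 = 11 h 53 min; less 15 min break → 11 h 38 min
Fri: 07:52–18:49 = 10 h 57 min; less 10 min break → 10 h 47 min
Sat: 08:07–19:06 = 10 h 59 min; less 45 min break → 10 h 14 min
Sun: 10:38–21:27 = 10 h 49 min; less 10 min break → 10 h 39 min
Total: 4 h 41 min + 6 h 8 min + 11 h 38 min + 10 h 47 min + 10 h 14 min + 10 h 39 min = 54 h 7 min.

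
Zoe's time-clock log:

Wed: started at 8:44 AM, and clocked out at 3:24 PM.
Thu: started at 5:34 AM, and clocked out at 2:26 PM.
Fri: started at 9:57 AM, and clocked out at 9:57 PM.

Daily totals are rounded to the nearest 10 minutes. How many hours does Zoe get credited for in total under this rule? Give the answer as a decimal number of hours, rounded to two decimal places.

Wed: 8:44 AM–3:24 PM = 6 h 40 min → rounds to 6 h 40 min
Thu: 5:34 AM–2:26 PM = 8 h 52 min → rounds to 8 h 50 min
Fri: 9:57 AM–9:57 PM = 12 h 0 min → rounds to 12 h 0 min
Total credited: 27 h 30 min.

27.50 hours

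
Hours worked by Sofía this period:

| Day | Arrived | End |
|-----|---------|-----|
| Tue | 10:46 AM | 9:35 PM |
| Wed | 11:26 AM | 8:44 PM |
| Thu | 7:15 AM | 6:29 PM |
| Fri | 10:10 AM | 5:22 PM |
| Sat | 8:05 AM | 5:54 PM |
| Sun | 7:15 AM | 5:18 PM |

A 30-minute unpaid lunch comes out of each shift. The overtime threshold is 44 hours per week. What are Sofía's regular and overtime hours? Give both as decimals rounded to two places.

Tue: 10:46 AM–9:35 PM = 10 h 49 min; less 30 min break → 10 h 19 min
Wed: 11:26 AM–8:44 PM = 9 h 18 min; less 30 min break → 8 h 48 min
Thu: 7:15 AM–6:29 PM = 11 h 14 min; less 30 min break → 10 h 44 min
Fri: 10:10 AM–5:22 PM = 7 h 12 min; less 30 min break → 6 h 42 min
Sat: 8:05 AM–5:54 PM = 9 h 49 min; less 30 min break → 9 h 19 min
Sun: 7:15 AM–5:18 PM = 10 h 3 min; less 30 min break → 9 h 33 min
Total worked: 55 h 25 min = 55.42 h.
Threshold 44 h → overtime 11 h 25 min, regular 44 h 0 min.

Regular 44.00 hours, overtime 11.42 hours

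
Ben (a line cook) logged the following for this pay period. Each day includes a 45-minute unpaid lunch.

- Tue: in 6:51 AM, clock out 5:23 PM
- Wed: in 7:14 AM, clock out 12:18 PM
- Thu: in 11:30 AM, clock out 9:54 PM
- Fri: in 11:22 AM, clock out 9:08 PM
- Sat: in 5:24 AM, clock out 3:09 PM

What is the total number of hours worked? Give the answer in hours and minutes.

Tue: 6:51 AM–5:23 PM = 10 h 32 min; less 45 min break → 9 h 47 min
Wed: 7:14 AM–12:18 PM = 5 h 4 min; less 45 min break → 4 h 19 min
Thu: 11:30 AM–9:54 PM = 10 h 24 min; less 45 min break → 9 h 39 min
Fri: 11:22 AM–9:08 PM = 9 h 46 min; less 45 min break → 9 h 1 min
Sat: 5:24 AM–3:09 PM = 9 h 45 min; less 45 min break → 9 h 0 min
Total: 9 h 47 min + 4 h 19 min + 9 h 39 min + 9 h 1 min + 9 h 0 min = 41 h 46 min.

41 h 46 min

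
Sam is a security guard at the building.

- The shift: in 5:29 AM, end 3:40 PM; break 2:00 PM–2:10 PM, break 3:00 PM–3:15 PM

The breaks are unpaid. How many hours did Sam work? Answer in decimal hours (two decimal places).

9.77 hours

The shift: 5:29 AM–3:40 PM = 10 h 11 min; less 25 min break → 9 h 46 min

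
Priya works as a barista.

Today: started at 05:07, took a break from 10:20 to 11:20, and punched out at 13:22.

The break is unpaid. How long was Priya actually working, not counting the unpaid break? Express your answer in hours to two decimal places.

7.25 hours

Today: 05:07–13:22 = 8 h 15 min; less 60 min break → 7 h 15 min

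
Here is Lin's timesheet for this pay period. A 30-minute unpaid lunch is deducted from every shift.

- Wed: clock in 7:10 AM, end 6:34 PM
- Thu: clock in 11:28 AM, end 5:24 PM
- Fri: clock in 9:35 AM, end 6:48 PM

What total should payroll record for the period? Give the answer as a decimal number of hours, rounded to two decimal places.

Wed: 7:10 AM–6:34 PM = 11 h 24 min; less 30 min break → 10 h 54 min
Thu: 11:28 AM–5:24 PM = 5 h 56 min; less 30 min break → 5 h 26 min
Fri: 9:35 AM–6:48 PM = 9 h 13 min; less 30 min break → 8 h 43 min
Total: 10 h 54 min + 5 h 26 min + 8 h 43 min = 25 h 3 min.

25.05 hours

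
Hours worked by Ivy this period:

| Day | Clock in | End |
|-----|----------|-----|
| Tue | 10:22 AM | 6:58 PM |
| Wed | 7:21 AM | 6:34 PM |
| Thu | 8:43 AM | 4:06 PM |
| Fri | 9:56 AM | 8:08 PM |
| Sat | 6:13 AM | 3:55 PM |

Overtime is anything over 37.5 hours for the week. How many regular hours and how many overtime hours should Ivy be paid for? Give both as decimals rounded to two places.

Regular 37.50 hours, overtime 9.60 hours

Tue: 10:22 AM–6:58 PM = 8 h 36 min
Wed: 7:21 AM–6:34 PM = 11 h 13 min
Thu: 8:43 AM–4:06 PM = 7 h 23 min
Fri: 9:56 AM–8:08 PM = 10 h 12 min
Sat: 6:13 AM–3:55 PM = 9 h 42 min
Total worked: 47 h 6 min = 47.10 h.
Threshold 37.5 h → overtime 9 h 36 min, regular 37 h 30 min.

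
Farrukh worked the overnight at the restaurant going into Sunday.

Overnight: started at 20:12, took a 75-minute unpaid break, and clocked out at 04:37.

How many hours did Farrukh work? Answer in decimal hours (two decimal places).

Overnight: 20:12 → midnight = 3 h 48 min; midnight → 04:37 = 4 h 37 min; span 8 h 25 min; less 75 min break → 7 h 10 min

7.17 hours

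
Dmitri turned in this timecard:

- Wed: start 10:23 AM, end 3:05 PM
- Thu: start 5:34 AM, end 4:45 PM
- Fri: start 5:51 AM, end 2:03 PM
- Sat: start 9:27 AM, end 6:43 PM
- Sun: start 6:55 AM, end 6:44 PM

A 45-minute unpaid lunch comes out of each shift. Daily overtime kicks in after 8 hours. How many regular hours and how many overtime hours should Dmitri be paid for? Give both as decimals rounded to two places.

Regular 35.40 hours, overtime 6.02 hours

Wed: 10:23 AM–3:05 PM = 4 h 42 min; less 45 min break → 3 h 57 min
Thu: 5:34 AM–4:45 PM = 11 h 11 min; less 45 min break → 10 h 26 min
Fri: 5:51 AM–2:03 PM = 8 h 12 min; less 45 min break → 7 h 27 min
Sat: 9:27 AM–6:43 PM = 9 h 16 min; less 45 min break → 8 h 31 min
Sun: 6:55 AM–6:44 PM = 11 h 49 min; less 45 min break → 11 h 4 min
Wed reg 3 h 57 min / OT 0 h 0 min; Thu reg 8 h 0 min / OT 2 h 26 min; Fri reg 7 h 27 min / OT 0 h 0 min; Sat reg 8 h 0 min / OT 0 h 31 min; Sun reg 8 h 0 min / OT 3 h 4 min.
Totals: regular 35 h 24 min, overtime 6 h 1 min.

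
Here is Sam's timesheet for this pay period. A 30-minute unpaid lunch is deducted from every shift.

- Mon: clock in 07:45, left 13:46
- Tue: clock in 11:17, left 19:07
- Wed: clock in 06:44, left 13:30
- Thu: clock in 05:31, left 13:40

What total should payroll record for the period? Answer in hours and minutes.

Mon: 07:45–13:46 = 6 h 1 min; less 30 min break → 5 h 31 min
Tue: 11:17–19:07 = 7 h 50 min; less 30 min break → 7 h 20 min
Wed: 06:44–13:30 = 6 h 46 min; less 30 min break → 6 h 16 min
Thu: 05:31–13:40 = 8 h 9 min; less 30 min break → 7 h 39 min
Total: 5 h 31 min + 7 h 20 min + 6 h 16 min + 7 h 39 min = 26 h 46 min.

26 h 46 min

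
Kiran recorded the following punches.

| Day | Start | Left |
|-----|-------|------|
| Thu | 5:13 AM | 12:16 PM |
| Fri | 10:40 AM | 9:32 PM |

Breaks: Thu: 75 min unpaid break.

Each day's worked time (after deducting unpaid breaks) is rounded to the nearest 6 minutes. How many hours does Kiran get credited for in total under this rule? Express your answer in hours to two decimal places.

16.70 hours

Thu: 5:13 AM–12:16 PM = 7 h 3 min − 75 min = 5 h 48 min → rounds to 5 h 48 min
Fri: 10:40 AM–9:32 PM = 10 h 52 min → rounds to 10 h 54 min
Total credited: 16 h 42 min.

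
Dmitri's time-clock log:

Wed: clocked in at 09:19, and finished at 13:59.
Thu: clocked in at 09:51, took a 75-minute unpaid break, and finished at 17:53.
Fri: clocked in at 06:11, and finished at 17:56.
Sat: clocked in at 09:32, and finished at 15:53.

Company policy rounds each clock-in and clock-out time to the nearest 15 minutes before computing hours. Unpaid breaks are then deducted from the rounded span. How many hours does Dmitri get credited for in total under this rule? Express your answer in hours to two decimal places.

Wed: in 09:19→09:15, out 13:59→14:00; 4 h 45 min
Thu: in 09:51→09:45, out 17:53→18:00; 8 h 15 min − 75 min = 7 h 0 min
Fri: in 06:11→06:15, out 17:56→18:00; 11 h 45 min
Sat: in 09:32→09:30, out 15:53→16:00; 6 h 30 min
Total credited: 30 h 0 min.

30.00 hours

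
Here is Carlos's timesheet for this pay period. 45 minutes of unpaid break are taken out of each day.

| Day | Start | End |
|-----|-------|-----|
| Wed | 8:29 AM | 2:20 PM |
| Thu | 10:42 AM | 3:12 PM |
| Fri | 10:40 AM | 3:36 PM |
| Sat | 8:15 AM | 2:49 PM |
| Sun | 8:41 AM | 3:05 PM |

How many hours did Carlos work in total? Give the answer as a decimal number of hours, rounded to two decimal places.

24.50 hours

Wed: 8:29 AM–2:20 PM = 5 h 51 min; less 45 min break → 5 h 6 min
Thu: 10:42 AM–3:12 PM = 4 h 30 min; less 45 min break → 3 h 45 min
Fri: 10:40 AM–3:36 PM = 4 h 56 min; less 45 min break → 4 h 11 min
Sat: 8:15 AM–2:49 PM = 6 h 34 min; less 45 min break → 5 h 49 min
Sun: 8:41 AM–3:05 PM = 6 h 24 min; less 45 min break → 5 h 39 min
Total: 5 h 6 min + 3 h 45 min + 4 h 11 min + 5 h 49 min + 5 h 39 min = 24 h 30 min.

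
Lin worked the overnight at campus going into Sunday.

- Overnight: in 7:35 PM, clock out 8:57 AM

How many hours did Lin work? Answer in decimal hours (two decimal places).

13.37 hours

Overnight: 7:35 PM → midnight = 4 h 25 min; midnight → 8:57 AM = 8 h 57 min; span 13 h 22 min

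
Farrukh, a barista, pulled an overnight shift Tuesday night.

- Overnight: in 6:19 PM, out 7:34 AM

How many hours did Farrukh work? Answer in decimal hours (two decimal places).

Overnight: 6:19 PM → midnight = 5 h 41 min; midnight → 7:34 AM = 7 h 34 min; span 13 h 15 min

13.25 hours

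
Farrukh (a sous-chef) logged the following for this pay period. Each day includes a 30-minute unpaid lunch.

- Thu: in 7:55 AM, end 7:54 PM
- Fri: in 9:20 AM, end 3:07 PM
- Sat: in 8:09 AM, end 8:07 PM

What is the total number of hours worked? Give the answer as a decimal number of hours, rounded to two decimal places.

Thu: 7:55 AM–7:54 PM = 11 h 59 min; less 30 min break → 11 h 29 min
Fri: 9:20 AM–3:07 PM = 5 h 47 min; less 30 min break → 5 h 17 min
Sat: 8:09 AM–8:07 PM = 11 h 58 min; less 30 min break → 11 h 28 min
Total: 11 h 29 min + 5 h 17 min + 11 h 28 min = 28 h 14 min.

28.23 hours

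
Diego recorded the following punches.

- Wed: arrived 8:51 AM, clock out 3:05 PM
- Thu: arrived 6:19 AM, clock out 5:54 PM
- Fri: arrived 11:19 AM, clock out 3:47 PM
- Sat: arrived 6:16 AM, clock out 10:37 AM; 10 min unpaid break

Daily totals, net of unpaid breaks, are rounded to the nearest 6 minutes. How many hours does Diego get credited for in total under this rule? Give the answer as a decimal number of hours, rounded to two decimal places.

Wed: 8:51 AM–3:05 PM = 6 h 14 min → rounds to 6 h 12 min
Thu: 6:19 AM–5:54 PM = 11 h 35 min → rounds to 11 h 36 min
Fri: 11:19 AM–3:47 PM = 4 h 28 min → rounds to 4 h 30 min
Sat: 6:16 AM–10:37 AM = 4 h 21 min − 10 min = 4 h 11 min → rounds to 4 h 12 min
Total credited: 26 h 30 min.

26.50 hours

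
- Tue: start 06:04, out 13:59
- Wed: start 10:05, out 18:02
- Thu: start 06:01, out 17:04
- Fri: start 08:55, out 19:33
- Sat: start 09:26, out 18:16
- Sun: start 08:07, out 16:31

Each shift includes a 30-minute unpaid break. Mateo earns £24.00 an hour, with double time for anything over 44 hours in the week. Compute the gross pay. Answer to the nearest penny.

Tue: 06:04–13:59 = 7 h 55 min; less 30 min break → 7 h 25 min
Wed: 10:05–18:02 = 7 h 57 min; less 30 min break → 7 h 27 min
Thu: 06:01–17:04 = 11 h 3 min; less 30 min break → 10 h 33 min
Fri: 08:55–19:33 = 10 h 38 min; less 30 min break → 10 h 8 min
Sat: 09:26–18:16 = 8 h 50 min; less 30 min break → 8 h 20 min
Sun: 08:07–16:31 = 8 h 24 min; less 30 min break → 7 h 54 min
Total worked: 51 h 47 min = 3107 min.
Regular 44 h 0 min = 2640 min at £24.00/h; overtime 7 h 47 min = 467 min at £48.00/h.
Pay = (2640 × £24.00 + 467 × £48.00) ÷ 60 = £1429.60.

£1429.60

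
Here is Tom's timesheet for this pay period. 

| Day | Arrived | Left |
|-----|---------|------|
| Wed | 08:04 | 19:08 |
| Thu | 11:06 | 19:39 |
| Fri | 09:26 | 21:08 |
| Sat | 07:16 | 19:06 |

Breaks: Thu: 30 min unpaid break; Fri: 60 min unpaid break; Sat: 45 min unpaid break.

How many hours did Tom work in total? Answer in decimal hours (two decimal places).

40.90 hours

Wed: 08:04–19:08 = 11 h 4 min
Thu: 11:06–19:39 = 8 h 33 min; less 30 min break → 8 h 3 min
Fri: 09:26–21:08 = 11 h 42 min; less 60 min break → 10 h 42 min
Sat: 07:16–19:06 = 11 h 50 min; less 45 min break → 11 h 5 min
Total: 11 h 4 min + 8 h 3 min + 10 h 42 min + 11 h 5 min = 40 h 54 min.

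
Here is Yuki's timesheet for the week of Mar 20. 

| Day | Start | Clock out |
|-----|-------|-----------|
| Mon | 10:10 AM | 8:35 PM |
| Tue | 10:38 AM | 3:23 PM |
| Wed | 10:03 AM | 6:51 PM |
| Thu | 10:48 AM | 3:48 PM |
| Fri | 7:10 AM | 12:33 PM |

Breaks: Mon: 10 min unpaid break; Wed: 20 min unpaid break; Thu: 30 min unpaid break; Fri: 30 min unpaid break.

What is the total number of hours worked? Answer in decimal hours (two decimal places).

32.85 hours

Mon: 10:10 AM–8:35 PM = 10 h 25 min; less 10 min break → 10 h 15 min
Tue: 10:38 AM–3:23 PM = 4 h 45 min
Wed: 10:03 AM–6:51 PM = 8 h 48 min; less 20 min break → 8 h 28 min
Thu: 10:48 AM–3:48 PM = 5 h 0 min; less 30 min break → 4 h 30 min
Fri: 7:10 AM–12:33 PM = 5 h 23 min; less 30 min break → 4 h 53 min
Total: 10 h 15 min + 4 h 45 min + 8 h 28 min + 4 h 30 min + 4 h 53 min = 32 h 51 min.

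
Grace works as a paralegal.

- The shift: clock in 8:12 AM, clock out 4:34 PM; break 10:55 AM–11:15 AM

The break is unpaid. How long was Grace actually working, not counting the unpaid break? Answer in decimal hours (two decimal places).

The shift: 8:12 AM–4:34 PM = 8 h 22 min; less 20 min break → 8 h 2 min

8.03 hours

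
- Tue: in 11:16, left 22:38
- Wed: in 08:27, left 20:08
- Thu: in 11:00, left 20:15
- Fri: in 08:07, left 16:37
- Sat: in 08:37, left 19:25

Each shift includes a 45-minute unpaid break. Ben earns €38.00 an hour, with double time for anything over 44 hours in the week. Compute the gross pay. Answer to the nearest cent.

Tue: 11:16–22:38 = 11 h 22 min; less 45 min break → 10 h 37 min
Wed: 08:27–20:08 = 11 h 41 min; less 45 min break → 10 h 56 min
Thu: 11:00–20:15 = 9 h 15 min; less 45 min break → 8 h 30 min
Fri: 08:07–16:37 = 8 h 30 min; less 45 min break → 7 h 45 min
Sat: 08:37–19:25 = 10 h 48 min; less 45 min break → 10 h 3 min
Total worked: 47 h 51 min = 2871 min.
Regular 44 h 0 min = 2640 min at €38.00/h; overtime 3 h 51 min = 231 min at €76.00/h.
Pay = (2640 × €38.00 + 231 × €76.00) ÷ 60 = €1964.60.

€1964.60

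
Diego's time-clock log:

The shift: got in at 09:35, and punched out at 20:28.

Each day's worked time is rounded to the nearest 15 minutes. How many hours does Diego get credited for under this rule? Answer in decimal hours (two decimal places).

11.00 hours

The shift: 09:35–20:28 = 10 h 53 min → rounds to 11 h 0 min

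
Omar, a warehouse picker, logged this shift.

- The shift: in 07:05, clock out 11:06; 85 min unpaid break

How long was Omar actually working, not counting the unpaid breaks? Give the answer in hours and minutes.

2 h 36 min

The shift: 07:05–11:06 = 4 h 1 min; less 85 min break → 2 h 36 min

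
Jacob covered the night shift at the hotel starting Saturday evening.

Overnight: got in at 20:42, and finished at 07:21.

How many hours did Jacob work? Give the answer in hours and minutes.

10 h 39 min

Overnight: 20:42 → midnight = 3 h 18 min; midnight → 07:21 = 7 h 21 min; span 10 h 39 min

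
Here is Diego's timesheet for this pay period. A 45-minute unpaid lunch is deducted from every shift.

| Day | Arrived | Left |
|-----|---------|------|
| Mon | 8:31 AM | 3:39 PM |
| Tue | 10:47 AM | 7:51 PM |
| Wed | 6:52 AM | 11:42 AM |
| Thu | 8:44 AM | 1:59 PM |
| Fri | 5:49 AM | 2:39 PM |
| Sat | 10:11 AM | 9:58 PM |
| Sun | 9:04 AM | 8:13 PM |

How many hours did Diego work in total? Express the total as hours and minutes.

52 h 48 min

Mon: 8:31 AM–3:39 PM = 7 h 8 min; less 45 min break → 6 h 23 min
Tue: 10:47 AM–7:51 PM = 9 h 4 min; less 45 min break → 8 h 19 min
Wed: 6:52 AM–11:42 AM = 4 h 50 min; less 45 min break → 4 h 5 min
Thu: 8:44 AM–1:59 PM = 5 h 15 min; less 45 min break → 4 h 30 min
Fri: 5:49 AM–2:39 PM = 8 h 50 min; less 45 min break → 8 h 5 min
Sat: 10:11 AM–9:58 PM = 11 h 47 min; less 45 min break → 11 h 2 min
Sun: 9:04 AM–8:13 PM = 11 h 9 min; less 45 min break → 10 h 24 min
Total: 6 h 23 min + 8 h 19 min + 4 h 5 min + 4 h 30 min + 8 h 5 min + 11 h 2 min + 10 h 24 min = 52 h 48 min.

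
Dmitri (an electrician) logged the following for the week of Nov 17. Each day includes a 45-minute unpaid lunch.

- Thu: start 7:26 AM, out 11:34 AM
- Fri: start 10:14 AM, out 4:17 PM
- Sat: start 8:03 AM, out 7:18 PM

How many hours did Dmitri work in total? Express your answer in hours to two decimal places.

19.18 hours

Thu: 7:26 AM–11:34 AM = 4 h 8 min; less 45 min break → 3 h 23 min
Fri: 10:14 AM–4:17 PM = 6 h 3 min; less 45 min break → 5 h 18 min
Sat: 8:03 AM–7:18 PM = 11 h 15 min; less 45 min break → 10 h 30 min
Total: 3 h 23 min + 5 h 18 min + 10 h 30 min = 19 h 11 min.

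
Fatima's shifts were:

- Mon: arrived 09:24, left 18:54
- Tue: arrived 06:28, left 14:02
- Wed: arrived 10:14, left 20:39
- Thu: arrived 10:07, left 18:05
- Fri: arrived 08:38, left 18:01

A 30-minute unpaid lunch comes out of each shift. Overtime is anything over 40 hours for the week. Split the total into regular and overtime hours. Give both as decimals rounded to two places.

Regular 40.00 hours, overtime 2.33 hours

Mon: 09:24–18:54 = 9 h 30 min; less 30 min break → 9 h 0 min
Tue: 06:28–14:02 = 7 h 34 min; less 30 min break → 7 h 4 min
Wed: 10:14–20:39 = 10 h 25 min; less 30 min break → 9 h 55 min
Thu: 10:07–18:05 = 7 h 58 min; less 30 min break → 7 h 28 min
Fri: 08:38–18:01 = 9 h 23 min; less 30 min break → 8 h 53 min
Total worked: 42 h 20 min = 42.33 h.
Threshold 40 h → overtime 2 h 20 min, regular 40 h 0 min.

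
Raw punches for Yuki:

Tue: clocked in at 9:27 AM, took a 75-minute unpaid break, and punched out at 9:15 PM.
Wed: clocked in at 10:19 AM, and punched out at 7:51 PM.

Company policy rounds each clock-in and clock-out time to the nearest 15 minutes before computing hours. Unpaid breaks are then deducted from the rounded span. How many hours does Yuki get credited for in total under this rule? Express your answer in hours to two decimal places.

20.00 hours

Tue: in 9:27 AM→9:30 AM, out 9:15 PM→9:15 PM; 11 h 45 min − 75 min = 10 h 30 min
Wed: in 10:19 AM→10:15 AM, out 7:51 PM→7:45 PM; 9 h 30 min
Total credited: 20 h 0 min.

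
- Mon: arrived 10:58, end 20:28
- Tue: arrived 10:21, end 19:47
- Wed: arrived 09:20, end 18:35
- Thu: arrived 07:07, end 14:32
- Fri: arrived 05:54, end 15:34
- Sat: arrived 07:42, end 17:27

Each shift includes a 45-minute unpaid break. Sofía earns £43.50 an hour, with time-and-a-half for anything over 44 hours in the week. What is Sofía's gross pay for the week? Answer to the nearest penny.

£2339.21

Mon: 10:58–20:28 = 9 h 30 min; less 45 min break → 8 h 45 min
Tue: 10:21–19:47 = 9 h 26 min; less 45 min break → 8 h 41 min
Wed: 09:20–18:35 = 9 h 15 min; less 45 min break → 8 h 30 min
Thu: 07:07–14:32 = 7 h 25 min; less 45 min break → 6 h 40 min
Fri: 05:54–15:34 = 9 h 40 min; less 45 min break → 8 h 55 min
Sat: 07:42–17:27 = 9 h 45 min; less 45 min break → 9 h 0 min
Total worked: 50 h 31 min = 3031 min.
Regular 44 h 0 min = 2640 min at £43.50/h; overtime 6 h 31 min = 391 min at £65.25/h.
Pay = (2640 × £43.50 + 391 × £65.25) ÷ 60 = £2339.21.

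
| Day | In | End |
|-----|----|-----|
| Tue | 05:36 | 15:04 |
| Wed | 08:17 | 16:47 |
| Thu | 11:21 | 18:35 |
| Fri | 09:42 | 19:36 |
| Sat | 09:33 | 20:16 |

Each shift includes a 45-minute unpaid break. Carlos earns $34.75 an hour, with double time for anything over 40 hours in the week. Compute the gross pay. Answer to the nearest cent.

$1533.63

Tue: 05:36–15:04 = 9 h 28 min; less 45 min break → 8 h 43 min
Wed: 08:17–16:47 = 8 h 30 min; less 45 min break → 7 h 45 min
Thu: 11:21–18:35 = 7 h 14 min; less 45 min break → 6 h 29 min
Fri: 09:42–19:36 = 9 h 54 min; less 45 min break → 9 h 9 min
Sat: 09:33–20:16 = 10 h 43 min; less 45 min break → 9 h 58 min
Total worked: 42 h 4 min = 2524 min.
Regular 40 h 0 min = 2400 min at $34.75/h; overtime 2 h 4 min = 124 min at $69.50/h.
Pay = (2400 × $34.75 + 124 × $69.50) ÷ 60 = $1533.63.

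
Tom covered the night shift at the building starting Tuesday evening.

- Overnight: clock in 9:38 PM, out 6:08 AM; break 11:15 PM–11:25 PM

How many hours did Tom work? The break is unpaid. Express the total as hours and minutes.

Overnight: 9:38 PM → midnight = 2 h 22 min; midnight → 6:08 AM = 6 h 8 min; span 8 h 30 min; less 10 min break → 8 h 20 min

8 h 20 min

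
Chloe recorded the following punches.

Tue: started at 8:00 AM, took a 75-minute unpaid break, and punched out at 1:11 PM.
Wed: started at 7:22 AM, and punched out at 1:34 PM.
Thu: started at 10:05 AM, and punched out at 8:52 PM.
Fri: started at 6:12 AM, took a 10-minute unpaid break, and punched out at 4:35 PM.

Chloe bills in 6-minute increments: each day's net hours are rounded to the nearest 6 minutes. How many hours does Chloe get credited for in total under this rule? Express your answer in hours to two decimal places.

Tue: 8:00 AM–1:11 PM = 5 h 11 min − 75 min = 3 h 56 min → rounds to 3 h 54 min
Wed: 7:22 AM–1:34 PM = 6 h 12 min → rounds to 6 h 12 min
Thu: 10:05 AM–8:52 PM = 10 h 47 min → rounds to 10 h 48 min
Fri: 6:12 AM–4:35 PM = 10 h 23 min − 10 min = 10 h 13 min → rounds to 10 h 12 min
Total credited: 31 h 6 min.

31.10 hours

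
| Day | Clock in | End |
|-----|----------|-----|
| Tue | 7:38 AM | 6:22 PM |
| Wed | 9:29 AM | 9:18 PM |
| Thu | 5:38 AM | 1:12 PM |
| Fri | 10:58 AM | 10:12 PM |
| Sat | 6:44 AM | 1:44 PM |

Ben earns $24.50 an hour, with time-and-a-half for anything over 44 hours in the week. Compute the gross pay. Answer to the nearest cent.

Tue: 7:38 AM–6:22 PM = 10 h 44 min
Wed: 9:29 AM–9:18 PM = 11 h 49 min
Thu: 5:38 AM–1:12 PM = 7 h 34 min
Fri: 10:58 AM–10:12 PM = 11 h 14 min
Sat: 6:44 AM–1:44 PM = 7 h 0 min
Total worked: 48 h 21 min = 2901 min.
Regular 44 h 0 min = 2640 min at $24.50/h; overtime 4 h 21 min = 261 min at $36.75/h.
Pay = (2640 × $24.50 + 261 × $36.75) ÷ 60 = $1237.86.

$1237.86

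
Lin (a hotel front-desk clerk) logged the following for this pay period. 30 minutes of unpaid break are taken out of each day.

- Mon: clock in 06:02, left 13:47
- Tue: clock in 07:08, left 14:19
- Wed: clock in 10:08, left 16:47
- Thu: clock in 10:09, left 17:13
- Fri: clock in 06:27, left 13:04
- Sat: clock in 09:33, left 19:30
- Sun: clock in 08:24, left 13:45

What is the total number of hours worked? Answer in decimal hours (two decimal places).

47.07 hours

Mon: 06:02–13:47 = 7 h 45 min; less 30 min break → 7 h 15 min
Tue: 07:08–14:19 = 7 h 11 min; less 30 min break → 6 h 41 min
Wed: 10:08–16:47 = 6 h 39 min; less 30 min break → 6 h 9 min
Thu: 10:09–17:13 = 7 h 4 min; less 30 min break → 6 h 34 min
Fri: 06:27–13:04 = 6 h 37 min; less 30 min break → 6 h 7 min
Sat: 09:33–19:30 = 9 h 57 min; less 30 min break → 9 h 27 min
Sun: 08:24–13:45 = 5 h 21 min; less 30 min break → 4 h 51 min
Total: 7 h 15 min + 6 h 41 min + 6 h 9 min + 6 h 34 min + 6 h 7 min + 9 h 27 min + 4 h 51 min = 47 h 4 min.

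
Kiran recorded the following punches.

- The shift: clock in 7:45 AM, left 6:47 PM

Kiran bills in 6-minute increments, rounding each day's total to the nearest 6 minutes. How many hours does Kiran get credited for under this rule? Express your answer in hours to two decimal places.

11.00 hours

The shift: 7:45 AM–6:47 PM = 11 h 2 min → rounds to 11 h 0 min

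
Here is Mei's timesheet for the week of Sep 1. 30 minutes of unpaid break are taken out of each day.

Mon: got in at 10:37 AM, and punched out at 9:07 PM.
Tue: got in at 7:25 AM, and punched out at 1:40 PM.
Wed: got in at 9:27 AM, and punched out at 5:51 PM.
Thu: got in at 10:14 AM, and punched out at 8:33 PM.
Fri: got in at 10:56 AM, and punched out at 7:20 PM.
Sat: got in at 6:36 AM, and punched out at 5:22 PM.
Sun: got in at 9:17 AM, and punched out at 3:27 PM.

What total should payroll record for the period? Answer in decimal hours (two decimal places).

Mon: 10:37 AM–9:07 PM = 10 h 30 min; less 30 min break → 10 h 0 min
Tue: 7:25 AM–1:40 PM = 6 h 15 min; less 30 min break → 5 h 45 min
Wed: 9:27 AM–5:51 PM = 8 h 24 min; less 30 min break → 7 h 54 min
Thu: 10:14 AM–8:33 PM = 10 h 19 min; less 30 min break → 9 h 49 min
Fri: 10:56 AM–7:20 PM = 8 h 24 min; less 30 min break → 7 h 54 min
Sat: 6:36 AM–5:22 PM = 10 h 46 min; less 30 min break → 10 h 16 min
Sun: 9:17 AM–3:27 PM = 6 h 10 min; less 30 min break → 5 h 40 min
Total: 10 h 0 min + 5 h 45 min + 7 h 54 min + 9 h 49 min + 7 h 54 min + 10 h 16 min + 5 h 40 min = 57 h 18 min.

57.30 hours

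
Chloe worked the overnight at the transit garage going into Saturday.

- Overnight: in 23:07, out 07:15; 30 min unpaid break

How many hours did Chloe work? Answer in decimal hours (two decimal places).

7.63 hours

Overnight: 23:07 → midnight = 0 h 53 min; midnight → 07:15 = 7 h 15 min; span 8 h 8 min; less 30 min break → 7 h 38 min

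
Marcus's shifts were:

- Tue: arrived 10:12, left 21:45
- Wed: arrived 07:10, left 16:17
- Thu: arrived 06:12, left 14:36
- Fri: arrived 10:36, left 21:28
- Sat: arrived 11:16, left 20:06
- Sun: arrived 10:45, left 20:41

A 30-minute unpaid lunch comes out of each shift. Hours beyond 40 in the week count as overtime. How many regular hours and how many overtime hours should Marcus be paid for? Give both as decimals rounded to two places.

Regular 40.00 hours, overtime 15.70 hours

Tue: 10:12–21:45 = 11 h 33 min; less 30 min break → 11 h 3 min
Wed: 07:10–16:17 = 9 h 7 min; less 30 min break → 8 h 37 min
Thu: 06:12–14:36 = 8 h 24 min; less 30 min break → 7 h 54 min
Fri: 10:36–21:28 = 10 h 52 min; less 30 min break → 10 h 22 min
Sat: 11:16–20:06 = 8 h 50 min; less 30 min break → 8 h 20 min
Sun: 10:45–20:41 = 9 h 56 min; less 30 min break → 9 h 26 min
Total worked: 55 h 42 min = 55.70 h.
Threshold 40 h → overtime 15 h 42 min, regular 40 h 0 min.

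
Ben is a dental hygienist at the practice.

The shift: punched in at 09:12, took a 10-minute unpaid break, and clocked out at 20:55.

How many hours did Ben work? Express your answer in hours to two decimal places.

11.55 hours

The shift: 09:12–20:55 = 11 h 43 min; less 10 min break → 11 h 33 min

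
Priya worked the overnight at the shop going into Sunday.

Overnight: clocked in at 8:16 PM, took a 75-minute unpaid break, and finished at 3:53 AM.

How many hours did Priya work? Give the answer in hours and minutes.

6 h 22 min

Overnight: 8:16 PM → midnight = 3 h 44 min; midnight → 3:53 AM = 3 h 53 min; span 7 h 37 min; less 75 min break → 6 h 22 min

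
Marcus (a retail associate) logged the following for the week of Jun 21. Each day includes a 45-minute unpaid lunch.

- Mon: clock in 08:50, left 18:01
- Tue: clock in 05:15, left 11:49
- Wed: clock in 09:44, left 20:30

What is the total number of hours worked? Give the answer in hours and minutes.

24 h 16 min

Mon: 08:50–18:01 = 9 h 11 min; less 45 min break → 8 h 26 min
Tue: 05:15–11:49 = 6 h 34 min; less 45 min break → 5 h 49 min
Wed: 09:44–20:30 = 10 h 46 min; less 45 min break → 10 h 1 min
Total: 8 h 26 min + 5 h 49 min + 10 h 1 min = 24 h 16 min.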